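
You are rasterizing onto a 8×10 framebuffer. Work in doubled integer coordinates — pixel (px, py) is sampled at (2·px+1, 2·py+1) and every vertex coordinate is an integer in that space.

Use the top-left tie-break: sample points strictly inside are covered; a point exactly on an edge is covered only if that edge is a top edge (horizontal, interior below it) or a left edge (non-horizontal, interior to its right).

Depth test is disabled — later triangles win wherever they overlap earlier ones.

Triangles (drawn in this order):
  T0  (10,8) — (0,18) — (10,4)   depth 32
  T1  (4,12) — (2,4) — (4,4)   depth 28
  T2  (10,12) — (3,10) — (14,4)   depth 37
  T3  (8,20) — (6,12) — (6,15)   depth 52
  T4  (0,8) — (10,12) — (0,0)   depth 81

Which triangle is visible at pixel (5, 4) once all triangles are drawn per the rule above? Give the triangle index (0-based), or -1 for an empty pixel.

T0:
  2·area = 40
  edge (10, 8)→(0, 18): d=(-10,10) right/bottom  bias=-1
  edge (0, 18)→(10, 4): d=(10,-14) top-left  bias=+0
  edge (10, 4)→(10, 8): d=(0,4) right/bottom  bias=-1
    (7,1)@(15, 3): e=[0,60,-20] → ·  [on edge]
    (6,2)@(13, 5): e=[0,52,-12] → ·  [on edge]
    (4,3)@(9, 7): e=[20,16,4] → █
    (5,3)@(11, 7): e=[0,44,-4] → ·  [on edge]
    (3,4)@(7, 9): e=[20,8,12] → █
    (4,4)@(9, 9): e=[0,36,4] → ·  [on edge]
    (2,5)@(5, 11): e=[20,0,20] → █  [on edge]
    (3,5)@(7, 11): e=[0,28,12] → ·  [on edge]
    (2,6)@(5, 13): e=[0,20,20] → ·  [on edge]
    (1,7)@(3, 15): e=[0,12,28] → ·  [on edge]
    (0,8)@(1, 17): e=[0,4,36] → ·  [on edge]
  covered (3 px):
    · · · · · · · ·
    · · · · · · · ·
    · · · · · · · ·
    · · · · █ · · ·
    · · · █ · · · ·
    · · █ · · · · ·
    · · · · · · · ·
    · · · · · · · ·
    · · · · · · · ·
    · · · · · · · ·
T1:
  2·area = 16
  edge (4, 12)→(2, 4): d=(-2,-8) top-left  bias=+0
  edge (2, 4)→(4, 4): d=(2,0) top-left  bias=+0
  edge (4, 4)→(4, 12): d=(0,8) right/bottom  bias=-1
    (1,2)@(3, 5): e=[6,2,8] → █
    (2,2)@(5, 5): e=[22,2,-8] → ·
    (1,3)@(3, 7): e=[2,6,8] → █
    (2,3)@(5, 7): e=[18,6,-8] → ·
    (1,4)@(3, 9): e=[-2,10,8] → ·
  covered (2 px):
    · · · · · · · ·
    · · · · · · · ·
    · █ · · · · · ·
    · █ · · · · · ·
    · · · · · · · ·
    · · · · · · · ·
    · · · · · · · ·
    · · · · · · · ·
    · · · · · · · ·
    · · · · · · · ·
T2:
  2·area = 64
  edge (10, 12)→(3, 10): d=(-7,-2) top-left  bias=+0
  edge (3, 10)→(14, 4): d=(11,-6) top-left  bias=+0
  edge (14, 4)→(10, 12): d=(-4,8) right/bottom  bias=-1
    (6,2)@(13, 5): e=[55,5,4] → █
    (7,2)@(15, 5): e=[59,17,-12] → ·
    (4,3)@(9, 7): e=[33,3,28] → █
    (5,3)@(11, 7): e=[37,15,12] → █
    (6,3)@(13, 7): e=[41,27,-4] → ·
    (2,4)@(5, 9): e=[11,1,52] → █
    (3,4)@(7, 9): e=[15,13,36] → █
    (6,4)@(13, 9): e=[27,49,-12] → ·
    (2,5)@(5, 11): e=[-3,23,44] → ·
    (3,5)@(7, 11): e=[1,35,28] → █
    (5,5)@(11, 11): e=[9,59,-4] → ·
    (3,6)@(7, 13): e=[-13,57,20] → ·
  covered (9 px):
    · · · · · · · ·
    · · · · · · · ·
    · · · · · · █ ·
    · · · · █ █ · ·
    · · █ █ █ █ · ·
    · · · █ █ · · ·
    · · · · · · · ·
    · · · · · · · ·
    · · · · · · · ·
    · · · · · · · ·
T3:
  2·area = 6  (B↔C swapped to make it positive)
  edge (8, 20)→(6, 15): d=(-2,-5) top-left  bias=+0
  edge (6, 15)→(6, 12): d=(0,-3) top-left  bias=+0
  edge (6, 12)→(8, 20): d=(2,8) right/bottom  bias=-1
    (3,8)@(7, 17): e=[1,3,2] → █
    (4,8)@(9, 17): e=[11,9,-14] → ·
    (3,9)@(7, 19): e=[-3,3,6] → ·
  covered (1 px):
    · · · · · · · ·
    · · · · · · · ·
    · · · · · · · ·
    · · · · · · · ·
    · · · · · · · ·
    · · · · · · · ·
    · · · · · · · ·
    · · · · · · · ·
    · · · █ · · · ·
    · · · · · · · ·
T4:
  2·area = 80  (B↔C swapped to make it positive)
  edge (0, 8)→(0, 0): d=(0,-8) top-left  bias=+0
  edge (0, 0)→(10, 12): d=(10,12) right/bottom  bias=-1
  edge (10, 12)→(0, 8): d=(-10,-4) top-left  bias=+0
    (0,1)@(1, 3): e=[8,18,54] → █
    (1,1)@(3, 3): e=[24,-6,62] → ·
    (0,2)@(1, 5): e=[8,38,34] → █
    (1,2)@(3, 5): e=[24,14,42] → █
    (2,2)@(5, 5): e=[40,-10,50] → ·
    (0,3)@(1, 7): e=[8,58,14] → █
    (2,3)@(5, 7): e=[40,10,30] → █
    (3,3)@(7, 7): e=[56,-14,38] → ·
    (0,4)@(1, 9): e=[8,78,-6] → ·
    (1,4)@(3, 9): e=[24,54,2] → █
    (3,4)@(7, 9): e=[56,6,18] → █
    (4,4)@(9, 9): e=[72,-18,26] → ·
  covered (10 px):
    · · · · · · · ·
    █ · · · · · · ·
    █ █ · · · · · ·
    █ █ █ · · · · ·
    · █ █ █ · · · ·
    · · · · █ · · ·
    · · · · · · · ·
    · · · · · · · ·
    · · · · · · · ·
    · · · · · · · ·

Z-buffer (winner per pixel, '.' = empty):
  . . . . . . . .
  4 . . . . . . .
  4 4 . . . . 2 .
  4 4 4 . 2 2 . .
  . 4 4 4 2 2 . .
  . . 0 2 4 . . .
  . . . . . . . .
  . . . . . . . .
  . . . 3 . . . .
  . . . . . . . .

Final: 2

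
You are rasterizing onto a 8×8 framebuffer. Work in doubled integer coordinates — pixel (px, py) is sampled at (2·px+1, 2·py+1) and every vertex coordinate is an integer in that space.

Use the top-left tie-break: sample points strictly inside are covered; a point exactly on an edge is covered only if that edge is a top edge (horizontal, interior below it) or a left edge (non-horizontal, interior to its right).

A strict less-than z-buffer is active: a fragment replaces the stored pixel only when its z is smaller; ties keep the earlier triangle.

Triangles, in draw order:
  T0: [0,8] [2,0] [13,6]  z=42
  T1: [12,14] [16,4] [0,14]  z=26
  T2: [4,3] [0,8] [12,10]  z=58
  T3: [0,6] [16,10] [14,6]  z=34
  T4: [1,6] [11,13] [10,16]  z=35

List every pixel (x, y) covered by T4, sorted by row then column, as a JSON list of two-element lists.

T0:
  2·area = 100
  edge (0, 8)→(2, 0): d=(2,-8) top-left  bias=+0
  edge (2, 0)→(13, 6): d=(11,6) right/bottom  bias=-1
  edge (13, 6)→(0, 8): d=(-13,2) right/bottom  bias=-1
    (1,0)@(3, 1): e=[10,5,85] → #
    (2,0)@(5, 1): e=[26,-7,81] → ·
    (1,1)@(3, 3): e=[14,27,59] → #
    (2,1)@(5, 3): e=[30,15,55] → #
    (3,1)@(7, 3): e=[46,3,51] → #
    (4,1)@(9, 3): e=[62,-9,47] → ·
    (0,2)@(1, 5): e=[2,61,37] → #
    (4,2)@(9, 5): e=[66,13,21] → #
    (5,2)@(11, 5): e=[82,1,17] → #
    (6,2)@(13, 5): e=[98,-11,13] → ·
    (0,3)@(1, 7): e=[6,83,11] → #
    (3,3)@(7, 7): e=[54,47,-1] → ·
  covered (13 px):
    · # · · · · · ·
    · # # # · · · ·
    # # # # # # · ·
    # # # · · · · ·
    · · · · · · · ·
    · · · · · · · ·
    · · · · · · · ·
    · · · · · · · ·
T1:
  2·area = 120  (B↔C swapped to make it positive)
  edge (12, 14)→(0, 14): d=(-12,0) right/bottom  bias=-1
  edge (0, 14)→(16, 4): d=(16,-10) top-left  bias=+0
  edge (16, 4)→(12, 14): d=(-4,10) right/bottom  bias=-1
    (7,2)@(15, 5): e=[108,6,6] → #
    (6,3)@(13, 7): e=[84,18,18] → #
    (7,3)@(15, 7): e=[84,38,-2] → ·
    (4,4)@(9, 9): e=[60,10,50] → #
    (5,4)@(11, 9): e=[60,30,30] → #
    (7,4)@(15, 9): e=[60,70,-10] → ·
    (2,5)@(5, 11): e=[36,2,82] → #
    (3,5)@(7, 11): e=[36,22,62] → #
    (7,5)@(15, 11): e=[36,102,-18] → ·
    (1,6)@(3, 13): e=[12,14,94] → #
    (6,6)@(13, 13): e=[12,114,-6] → ·
    (1,7)@(3, 15): e=[-12,46,86] → ·
  covered (15 px):
    · · · · · · · ·
    · · · · · · · ·
    · · · · · · · #
    · · · · · · # ·
    · · · · # # # ·
    · · # # # # # ·
    · # # # # # · ·
    · · · · · · · ·
T2:
  2·area = 68  (B↔C swapped to make it positive)
  edge (4, 3)→(12, 10): d=(8,7) right/bottom  bias=-1
  edge (12, 10)→(0, 8): d=(-12,-2) top-left  bias=+0
  edge (0, 8)→(4, 3): d=(4,-5) top-left  bias=+0
    (1,2)@(3, 5): e=[23,42,3] → #
    (2,2)@(5, 5): e=[9,46,13] → #
    (3,2)@(7, 5): e=[-5,50,23] → ·
    (0,3)@(1, 7): e=[53,14,1] → #
    (3,3)@(7, 7): e=[11,26,31] → #
    (4,3)@(9, 7): e=[-3,30,41] → ·
    (0,4)@(1, 9): e=[69,-10,9] → ·
    (1,4)@(3, 9): e=[55,-6,19] → ·
    (2,4)@(5, 9): e=[41,-2,29] → ·
    (3,4)@(7, 9): e=[27,2,39] → #
    (4,4)@(9, 9): e=[13,6,49] → #
    (5,4)@(11, 9): e=[-1,10,59] → ·
  covered (8 px):
    · · · · · · · ·
    · · · · · · · ·
    · # # · · · · ·
    # # # # · · · ·
    · · · # # · · ·
    · · · · · · · ·
    · · · · · · · ·
    · · · · · · · ·
T3:
  2·area = 56  (B↔C swapped to make it positive)
  edge (0, 6)→(14, 6): d=(14,0) top-left  bias=+0
  edge (14, 6)→(16, 10): d=(2,4) right/bottom  bias=-1
  edge (16, 10)→(0, 6): d=(-16,-4) top-left  bias=+0
    (2,3)@(5, 7): e=[14,38,4] → #
    (3,3)@(7, 7): e=[14,30,12] → #
    (4,3)@(9, 7): e=[14,22,20] → #
    (5,3)@(11, 7): e=[14,14,28] → #
    (6,3)@(13, 7): e=[14,6,36] → #
    (7,3)@(15, 7): e=[14,-2,44] → ·
    (2,4)@(5, 9): e=[42,42,-28] → ·
    (3,4)@(7, 9): e=[42,34,-20] → ·
    (4,4)@(9, 9): e=[42,26,-12] → ·
    (5,4)@(11, 9): e=[42,18,-4] → ·
    (6,4)@(13, 9): e=[42,10,4] → #
    (7,4)@(15, 9): e=[42,2,12] → #
  covered (7 px):
    · · · · · · · ·
    · · · · · · · ·
    · · · · · · · ·
    · · # # # # # ·
    · · · · · · # #
    · · · · · · · ·
    · · · · · · · ·
    · · · · · · · ·
T4:
  2·area = 37
  edge (1, 6)→(11, 13): d=(10,7) right/bottom  bias=-1
  edge (11, 13)→(10, 16): d=(-1,3) right/bottom  bias=-1
  edge (10, 16)→(1, 6): d=(-9,-10) top-left  bias=+0
    (7,0)@(15, 1): e=[-148,0,185] → ·  [on edge]
    (6,3)@(13, 7): e=[-74,0,111] → ·  [on edge]
    (2,4)@(5, 9): e=[2,22,13] → #
    (3,4)@(7, 9): e=[-12,16,33] → ·
    (2,5)@(5, 11): e=[22,20,-5] → ·
    (3,5)@(7, 11): e=[8,14,15] → #
    (4,5)@(9, 11): e=[-6,8,35] → ·
    (3,6)@(7, 13): e=[28,12,-3] → ·
    (4,6)@(9, 13): e=[14,6,17] → #
    (5,6)@(11, 13): e=[0,0,37] → ·  [on edge]
    (4,7)@(9, 15): e=[34,4,-1] → ·
  covered (3 px):
    · · · · · · · ·
    · · · · · · · ·
    · · · · · · · ·
    · · · · · · · ·
    · · # · · · · ·
    · · · # · · · ·
    · · · · # · · ·
    · · · · · · · ·

Answer: [[2,4],[3,5],[4,6]]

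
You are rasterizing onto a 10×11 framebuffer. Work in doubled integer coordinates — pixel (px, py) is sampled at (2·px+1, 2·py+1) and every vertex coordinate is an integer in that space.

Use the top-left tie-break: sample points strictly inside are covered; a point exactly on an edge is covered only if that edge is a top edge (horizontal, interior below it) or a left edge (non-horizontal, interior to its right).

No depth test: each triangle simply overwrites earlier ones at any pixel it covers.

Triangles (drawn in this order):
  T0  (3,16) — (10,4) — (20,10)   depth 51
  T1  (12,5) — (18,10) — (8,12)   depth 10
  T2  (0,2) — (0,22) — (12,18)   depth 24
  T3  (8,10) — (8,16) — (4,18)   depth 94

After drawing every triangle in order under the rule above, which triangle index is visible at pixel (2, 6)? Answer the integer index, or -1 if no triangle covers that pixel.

T0:
  2·area = 162
  edge (3, 16)→(10, 4): d=(7,-12) top-left  bias=+0
  edge (10, 4)→(20, 10): d=(10,6) right/bottom  bias=-1
  edge (20, 10)→(3, 16): d=(-17,6) right/bottom  bias=-1
    (2,0)@(5, 1): e=[-81,0,243] → ·  [on edge]
    (5,2)@(11, 5): e=[19,4,139] → █
    (6,2)@(13, 5): e=[43,-8,127] → ·
    (4,3)@(9, 7): e=[9,36,117] → █
    (6,3)@(13, 7): e=[57,12,93] → █
    (7,3)@(15, 7): e=[81,0,81] → ·  [on edge]
    (4,4)@(9, 9): e=[23,56,83] → █
    (7,4)@(15, 9): e=[95,20,47] → █
    (8,4)@(17, 9): e=[119,8,35] → █
    (9,4)@(19, 9): e=[143,-4,23] → ·
    (3,5)@(7, 11): e=[13,88,61] → █
    (9,5)@(19, 11): e=[157,16,-11] → ·
  covered (20 px):
    · · · · · · · · · ·
    · · · · · · · · · ·
    · · · · · █ · · · ·
    · · · · █ █ █ · · ·
    · · · · █ █ █ █ █ ·
    · · · █ █ █ █ █ █ ·
    · · █ █ █ █ · · · ·
    · · █ · · · · · · ·
    · · · · · · · · · ·
    · · · · · · · · · ·
    · · · · · · · · · ·
T1:
  2·area = 62
  edge (12, 5)→(18, 10): d=(6,5) right/bottom  bias=-1
  edge (18, 10)→(8, 12): d=(-10,2) right/bottom  bias=-1
  edge (8, 12)→(12, 5): d=(4,-7) top-left  bias=+0
    (5,3)@(11, 7): e=[17,44,1] → █
    (6,3)@(13, 7): e=[7,40,15] → █
    (7,3)@(15, 7): e=[-3,36,29] → ·
    (5,4)@(11, 9): e=[29,24,9] → █
    (7,4)@(15, 9): e=[9,16,37] → █
    (8,4)@(17, 9): e=[-1,12,51] → ·
    (4,5)@(9, 11): e=[51,8,3] → █
    (6,5)@(13, 11): e=[31,0,31] → ·  [on edge]
    (7,5)@(15, 11): e=[21,-4,45] → ·
    (1,6)@(3, 13): e=[93,0,-31] → ·  [on edge]
    (4,6)@(9, 13): e=[63,-12,11] → ·
    (5,6)@(11, 13): e=[53,-16,25] → ·
  covered (7 px):
    · · · · · · · · · ·
    · · · · · · · · · ·
    · · · · · · · · · ·
    · · · · · █ █ · · ·
    · · · · · █ █ █ · ·
    · · · · █ █ · · · ·
    · · · · · · · · · ·
    · · · · · · · · · ·
    · · · · · · · · · ·
    · · · · · · · · · ·
    · · · · · · · · · ·
T2:
  2·area = 240  (B↔C swapped to make it positive)
  edge (0, 2)→(12, 18): d=(12,16) right/bottom  bias=-1
  edge (12, 18)→(0, 22): d=(-12,4) right/bottom  bias=-1
  edge (0, 22)→(0, 2): d=(0,-20) top-left  bias=+0
    (0,2)@(1, 5): e=[20,200,20] → █
    (1,2)@(3, 5): e=[-12,192,60] → ·
    (0,3)@(1, 7): e=[44,176,20] → █
    (1,3)@(3, 7): e=[12,168,60] → █
    (2,3)@(5, 7): e=[-20,160,100] → ·
    (0,4)@(1, 9): e=[68,152,20] → █
    (2,4)@(5, 9): e=[4,136,100] → █
    (3,4)@(7, 9): e=[-28,128,140] → ·
    (0,5)@(1, 11): e=[92,128,20] → █
    (3,5)@(7, 11): e=[-4,104,140] → ·
    (0,6)@(1, 13): e=[116,104,20] → █
    (3,6)@(7, 13): e=[20,80,140] → █
    (7,8)@(15, 17): e=[-60,0,300] → ·  [on edge]
    (4,9)@(9, 19): e=[60,0,180] → ·  [on edge]
    (1,10)@(3, 21): e=[180,0,60] → ·  [on edge]
  covered (29 px):
    · · · · · · · · · ·
    · · · · · · · · · ·
    █ · · · · · · · · ·
    █ █ · · · · · · · ·
    █ █ █ · · · · · · ·
    █ █ █ · · · · · · ·
    █ █ █ █ · · · · · ·
    █ █ █ █ █ · · · · ·
    █ █ █ █ █ █ · · · ·
    █ █ █ █ · · · · · ·
    █ · · · · · · · · ·
T3:
  2·area = 24
  edge (8, 10)→(8, 16): d=(0,6) right/bottom  bias=-1
  edge (8, 16)→(4, 18): d=(-4,2) right/bottom  bias=-1
  edge (4, 18)→(8, 10): d=(4,-8) top-left  bias=+0
    (3,6)@(7, 13): e=[6,14,4] → █
    (4,6)@(9, 13): e=[-6,10,20] → ·
    (3,7)@(7, 15): e=[6,6,12] → █
    (4,7)@(9, 15): e=[-6,2,28] → ·
    (2,8)@(5, 17): e=[18,2,4] → █
    (3,8)@(7, 17): e=[6,-2,20] → ·
    (2,9)@(5, 19): e=[18,-6,12] → ·
  covered (3 px):
    · · · · · · · · · ·
    · · · · · · · · · ·
    · · · · · · · · · ·
    · · · · · · · · · ·
    · · · · · · · · · ·
    · · · · · · · · · ·
    · · · █ · · · · · ·
    · · · █ · · · · · ·
    · · █ · · · · · · ·
    · · · · · · · · · ·
    · · · · · · · · · ·

Z-buffer (winner per pixel, '.' = empty):
  . . . . . . . . . .
  . . . . . . . . . .
  2 . . . . 0 . . . .
  2 2 . . 0 1 1 . . .
  2 2 2 . 0 1 1 1 0 .
  2 2 2 0 1 1 0 0 0 .
  2 2 2 3 0 0 . . . .
  2 2 2 3 2 . . . . .
  2 2 3 2 2 2 . . . .
  2 2 2 2 . . . . . .
  2 . . . . . . . . .

Result: 2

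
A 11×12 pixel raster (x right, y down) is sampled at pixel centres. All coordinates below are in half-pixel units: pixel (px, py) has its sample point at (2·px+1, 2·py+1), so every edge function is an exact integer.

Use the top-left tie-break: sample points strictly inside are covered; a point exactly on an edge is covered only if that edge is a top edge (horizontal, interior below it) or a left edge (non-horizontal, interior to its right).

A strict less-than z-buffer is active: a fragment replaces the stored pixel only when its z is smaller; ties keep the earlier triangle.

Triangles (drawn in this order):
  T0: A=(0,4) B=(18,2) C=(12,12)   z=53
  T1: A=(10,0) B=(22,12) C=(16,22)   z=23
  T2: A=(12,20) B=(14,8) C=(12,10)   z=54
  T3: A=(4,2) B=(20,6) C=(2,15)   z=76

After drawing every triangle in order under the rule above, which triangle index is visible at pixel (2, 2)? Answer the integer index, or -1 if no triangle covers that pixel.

T0:
  2·area = 168
  edge (0, 4)→(18, 2): d=(18,-2) top-left  bias=+0
  edge (18, 2)→(12, 12): d=(-6,10) right/bottom  bias=-1
  edge (12, 12)→(0, 4): d=(-12,-8) top-left  bias=+0
    (4,1)@(9, 3): e=[0,84,84] → X  [on edge]
    (5,1)@(11, 3): e=[4,64,100] → X
    (6,1)@(13, 3): e=[8,44,116] → X
    (7,1)@(15, 3): e=[12,24,132] → X
    (8,1)@(17, 3): e=[16,4,148] → X
    (9,1)@(19, 3): e=[20,-16,164] → .
    (1,2)@(3, 5): e=[24,132,12] → X
    (2,2)@(5, 5): e=[28,112,28] → X
    (3,2)@(7, 5): e=[32,92,44] → X
    (8,2)@(17, 5): e=[52,-8,124] → .
    (1,3)@(3, 7): e=[60,120,-12] → .
    (2,3)@(5, 7): e=[64,100,4] → X
    (7,3)@(15, 7): e=[84,0,84] → .  [on edge]
    (4,8)@(9, 17): e=[252,0,-84] → .  [on edge]
  covered (21 px):
    . . . . . . . . . . .
    . . . . X X X X X . .
    . X X X X X X X . . .
    . . X X X X X . . . .
    . . . . X X X . . . .
    . . . . . X . . . . .
    . . . . . . . . . . .
    . . . . . . . . . . .
    . . . . . . . . . . .
    . . . . . . . . . . .
    . . . . . . . . . . .
    . . . . . . . . . . .
T1:
  2·area = 192
  edge (10, 0)→(22, 12): d=(12,12) right/bottom  bias=-1
  edge (22, 12)→(16, 22): d=(-6,10) right/bottom  bias=-1
  edge (16, 22)→(10, 0): d=(-6,-22) top-left  bias=+0
    (5,0)@(11, 1): e=[0,176,16] → .  [on edge]
    (5,1)@(11, 3): e=[24,164,4] → X
    (6,1)@(13, 3): e=[0,144,48] → .  [on edge]
    (5,2)@(11, 5): e=[48,152,-8] → .
    (6,2)@(13, 5): e=[24,132,36] → X
    (7,2)@(15, 5): e=[0,112,80] → .  [on edge]
    (6,3)@(13, 7): e=[48,120,24] → X
    (7,3)@(15, 7): e=[24,100,68] → X
    (8,3)@(17, 7): e=[0,80,112] → .  [on edge]
    (6,4)@(13, 9): e=[72,108,12] → X
    (8,4)@(17, 9): e=[24,68,100] → X
    (9,4)@(19, 9): e=[0,48,144] → .  [on edge]
    (6,5)@(13, 11): e=[96,96,0] → X  [on edge]
    (10,5)@(21, 11): e=[0,16,176] → .  [on edge]
    (9,8)@(19, 17): e=[96,0,96] → .  [on edge]
  covered (21 px):
    . . . . . . . . . . .
    . . . . . X . . . . .
    . . . . . . X . . . .
    . . . . . . X X . . .
    . . . . . . X X X . .
    . . . . . . X X X X .
    . . . . . . . X X X X
    . . . . . . . X X X .
    . . . . . . . X X . .
    . . . . . . . . X . .
    . . . . . . . . . . .
    . . . . . . . . . . .
T2:
  2·area = 20  (B↔C swapped to make it positive)
  edge (12, 20)→(12, 10): d=(0,-10) top-left  bias=+0
  edge (12, 10)→(14, 8): d=(2,-2) top-left  bias=+0
  edge (14, 8)→(12, 20): d=(-2,12) right/bottom  bias=-1
    (10,0)@(21, 1): e=[90,0,-70] → .  [on edge]
    (9,1)@(19, 3): e=[70,0,-50] → .  [on edge]
    (8,2)@(17, 5): e=[50,0,-30] → .  [on edge]
    (7,3)@(15, 7): e=[30,0,-10] → .  [on edge]
    (6,4)@(13, 9): e=[10,0,10] → X  [on edge]
    (7,4)@(15, 9): e=[30,4,-14] → .
    (5,5)@(11, 11): e=[-10,0,30] → .  [on edge]
    (6,5)@(13, 11): e=[10,4,6] → X
    (7,5)@(15, 11): e=[30,8,-18] → .
    (4,6)@(9, 13): e=[-30,0,50] → .  [on edge]
    (6,6)@(13, 13): e=[10,8,2] → X
    (7,6)@(15, 13): e=[30,12,-22] → .
    (3,7)@(7, 15): e=[-50,0,70] → .  [on edge]
    (2,8)@(5, 17): e=[-70,0,90] → .  [on edge]
    (1,9)@(3, 19): e=[-90,0,110] → .  [on edge]
    (0,10)@(1, 21): e=[-110,0,130] → .  [on edge]
  covered (3 px):
    . . . . . . . . . . .
    . . . . . . . . . . .
    . . . . . . . . . . .
    . . . . . . . . . . .
    . . . . . . X . . . .
    . . . . . . X . . . .
    . . . . . . X . . . .
    . . . . . . . . . . .
    . . . . . . . . . . .
    . . . . . . . . . . .
    . . . . . . . . . . .
    . . . . . . . . . . .
T3:
  2·area = 216
  edge (4, 2)→(20, 6): d=(16,4) right/bottom  bias=-1
  edge (20, 6)→(2, 15): d=(-18,9) right/bottom  bias=-1
  edge (2, 15)→(4, 2): d=(2,-13) top-left  bias=+0
    (2,1)@(5, 3): e=[12,189,15] → X
    (3,1)@(7, 3): e=[4,171,41] → X
    (4,1)@(9, 3): e=[-4,153,67] → .
    (2,2)@(5, 5): e=[44,153,19] → X
    (4,2)@(9, 5): e=[28,117,71] → X
    (5,2)@(11, 5): e=[20,99,97] → X
    (6,2)@(13, 5): e=[12,81,123] → X
    (7,2)@(15, 5): e=[4,63,149] → X
    (8,2)@(17, 5): e=[-4,45,175] → .
    (2,3)@(5, 7): e=[76,117,23] → X
    (8,3)@(17, 7): e=[28,9,179] → X
    (9,3)@(19, 7): e=[20,-9,205] → .
  covered (27 px):
    . . . . . . . . . . .
    . . X X . . . . . . .
    . . X X X X X X . . .
    . . X X X X X X X . .
    . X X X X X X . . . .
    . X X X X . . . . . .
    . X X . . . . . . . .
    . . . . . . . . . . .
    . . . . . . . . . . .
    . . . . . . . . . . .
    . . . . . . . . . . .
    . . . . . . . . . . .

Z-buffer (winner per pixel, '.' = empty):
  . . . . . . . . . . .
  . . 3 3 0 1 0 0 0 . .
  . 0 0 0 0 0 1 0 . . .
  . . 0 0 0 0 1 1 3 . .
  . 3 3 3 0 0 1 1 1 . .
  . 3 3 3 3 0 1 1 1 1 .
  . 3 3 . . . 2 1 1 1 1
  . . . . . . . 1 1 1 .
  . . . . . . . 1 1 . .
  . . . . . . . . 1 . .
  . . . . . . . . . . .
  . . . . . . . . . . .

Result: 0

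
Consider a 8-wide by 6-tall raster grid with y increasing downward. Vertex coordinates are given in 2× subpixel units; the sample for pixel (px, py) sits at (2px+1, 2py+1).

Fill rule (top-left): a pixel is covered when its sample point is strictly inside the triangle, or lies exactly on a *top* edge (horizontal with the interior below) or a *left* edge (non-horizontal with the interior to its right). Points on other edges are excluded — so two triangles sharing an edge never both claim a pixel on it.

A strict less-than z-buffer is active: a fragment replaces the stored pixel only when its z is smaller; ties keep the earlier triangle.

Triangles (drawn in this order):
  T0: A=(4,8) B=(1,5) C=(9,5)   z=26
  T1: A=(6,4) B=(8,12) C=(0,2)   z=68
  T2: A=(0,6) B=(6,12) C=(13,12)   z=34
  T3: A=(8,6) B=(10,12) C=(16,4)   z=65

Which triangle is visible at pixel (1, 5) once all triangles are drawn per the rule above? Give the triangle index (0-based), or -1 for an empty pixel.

T0:
  2·area = 24
  edge (4, 8)→(1, 5): d=(-3,-3) top-left  bias=+0
  edge (1, 5)→(9, 5): d=(8,0) top-left  bias=+0
  edge (9, 5)→(4, 8): d=(-5,3) right/bottom  bias=-1
    (0,2)@(1, 5): e=[0,0,24] → #  [on edge]
    (1,2)@(3, 5): e=[6,0,18] → #  [on edge]
    (2,2)@(5, 5): e=[12,0,12] → #  [on edge]
    (3,2)@(7, 5): e=[18,0,6] → #  [on edge]
    (4,2)@(9, 5): e=[24,0,0] → ·  [on edge]
    (5,2)@(11, 5): e=[30,0,-6] → ·  [on edge]
    (6,2)@(13, 5): e=[36,0,-12] → ·  [on edge]
    (7,2)@(15, 5): e=[42,0,-18] → ·  [on edge]
    (0,3)@(1, 7): e=[-6,16,14] → ·
    (1,3)@(3, 7): e=[0,16,8] → #  [on edge]
    (3,3)@(7, 7): e=[12,16,-4] → ·
    (1,4)@(3, 9): e=[-6,32,-2] → ·
    (2,4)@(5, 9): e=[0,32,-8] → ·  [on edge]
    (3,5)@(7, 11): e=[0,48,-24] → ·  [on edge]
  covered (6 px):
    · · · · · · · ·
    · · · · · · · ·
    # # # # · · · ·
    · # # · · · · ·
    · · · · · · · ·
    · · · · · · · ·
T1:
  2·area = 44
  edge (6, 4)→(8, 12): d=(2,8) right/bottom  bias=-1
  edge (8, 12)→(0, 2): d=(-8,-10) top-left  bias=+0
  edge (0, 2)→(6, 4): d=(6,2) right/bottom  bias=-1
    (0,1)@(1, 3): e=[38,2,4] → #
    (1,1)@(3, 3): e=[22,22,0] → ·  [on edge]
    (0,2)@(1, 5): e=[42,-14,16] → ·
    (1,2)@(3, 5): e=[26,6,12] → #
    (2,2)@(5, 5): e=[10,26,8] → #
    (3,2)@(7, 5): e=[-6,46,4] → ·
    (4,2)@(9, 5): e=[-22,66,0] → ·  [on edge]
    (1,3)@(3, 7): e=[30,-10,24] → ·
    (2,3)@(5, 7): e=[14,10,20] → #
    (3,3)@(7, 7): e=[-2,30,16] → ·
    (7,3)@(15, 7): e=[-66,110,0] → ·  [on edge]
    (2,4)@(5, 9): e=[18,-6,32] → ·
  covered (5 px):
    · · · · · · · ·
    # · · · · · · ·
    · # # · · · · ·
    · · # · · · · ·
    · · · # · · · ·
    · · · · · · · ·
T2:
  2·area = 42  (B↔C swapped to make it positive)
  edge (0, 6)→(13, 12): d=(13,6) right/bottom  bias=-1
  edge (13, 12)→(6, 12): d=(-7,0) right/bottom  bias=-1
  edge (6, 12)→(0, 6): d=(-6,-6) top-left  bias=+0
    (0,3)@(1, 7): e=[7,35,0] → #  [on edge]
    (1,3)@(3, 7): e=[-5,35,12] → ·
    (0,4)@(1, 9): e=[33,21,-12] → ·
    (1,4)@(3, 9): e=[21,21,0] → #  [on edge]
    (2,4)@(5, 9): e=[9,21,12] → #
    (3,4)@(7, 9): e=[-3,21,24] → ·
    (1,5)@(3, 11): e=[47,7,-12] → ·
    (2,5)@(5, 11): e=[35,7,0] → #  [on edge]
    (3,5)@(7, 11): e=[23,7,12] → #
    (4,5)@(9, 11): e=[11,7,24] → #
    (5,5)@(11, 11): e=[-1,7,36] → ·
  covered (6 px):
    · · · · · · · ·
    · · · · · · · ·
    · · · · · · · ·
    # · · · · · · ·
    · # # · · · · ·
    · · # # # · · ·
T3:
  2·area = 52  (B↔C swapped to make it positive)
  edge (8, 6)→(16, 4): d=(8,-2) top-left  bias=+0
  edge (16, 4)→(10, 12): d=(-6,8) right/bottom  bias=-1
  edge (10, 12)→(8, 6): d=(-2,-6) top-left  bias=+0
    (3,1)@(7, 3): e=[-26,78,0] → ·  [on edge]
    (6,2)@(13, 5): e=[2,18,32] → #
    (7,2)@(15, 5): e=[6,2,44] → #
    (4,3)@(9, 7): e=[10,38,4] → #
    (5,3)@(11, 7): e=[14,22,16] → #
    (7,3)@(15, 7): e=[22,-10,40] → ·
    (4,4)@(9, 9): e=[26,26,0] → #  [on edge]
    (6,4)@(13, 9): e=[34,-6,24] → ·
    (4,5)@(9, 11): e=[42,14,-4] → ·
    (5,5)@(11, 11): e=[46,-2,8] → ·
  covered (7 px):
    · · · · · · · ·
    · · · · · · · ·
    · · · · · · # #
    · · · · # # # ·
    · · · · # # · ·
    · · · · · · · ·

Z-buffer (winner per pixel, '.' = empty):
  . . . . . . . .
  1 . . . . . . .
  0 0 0 0 . . 3 3
  2 0 0 . 3 3 3 .
  . 2 2 1 3 3 . .
  . . 2 2 2 . . .

Result: -1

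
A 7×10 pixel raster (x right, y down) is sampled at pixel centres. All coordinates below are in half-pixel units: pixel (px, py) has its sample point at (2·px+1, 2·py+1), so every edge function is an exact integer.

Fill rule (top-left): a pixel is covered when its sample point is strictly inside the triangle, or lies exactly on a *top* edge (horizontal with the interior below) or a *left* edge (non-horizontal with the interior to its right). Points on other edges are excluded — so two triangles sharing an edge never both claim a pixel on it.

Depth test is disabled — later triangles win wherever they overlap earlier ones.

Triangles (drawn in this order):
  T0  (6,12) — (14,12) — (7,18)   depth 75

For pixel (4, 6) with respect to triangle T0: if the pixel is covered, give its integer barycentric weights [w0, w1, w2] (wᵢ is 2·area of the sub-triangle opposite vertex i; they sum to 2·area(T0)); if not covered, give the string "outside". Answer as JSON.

T0:
  2·area = 48
  edge (6, 12)→(14, 12): d=(8,0) top-left  bias=+0
  edge (14, 12)→(7, 18): d=(-7,6) right/bottom  bias=-1
  edge (7, 18)→(6, 12): d=(-1,-6) top-left  bias=+0
    (3,6)@(7, 13): e=[8,35,5] → █
    (4,6)@(9, 13): e=[8,23,17] → █
    (5,6)@(11, 13): e=[8,11,29] → █
    (6,6)@(13, 13): e=[8,-1,41] → ·
    (3,7)@(7, 15): e=[24,21,3] → █
    (5,7)@(11, 15): e=[24,-3,27] → ·
    (3,8)@(7, 17): e=[40,7,1] → █
    (4,8)@(9, 17): e=[40,-5,13] → ·
    (3,9)@(7, 19): e=[56,-7,-1] → ·
  covered (6 px):
    · · · · · · ·
    · · · · · · ·
    · · · · · · ·
    · · · · · · ·
    · · · · · · ·
    · · · · · · ·
    · · · █ █ █ ·
    · · · █ █ · ·
    · · · █ · · ·
    · · · · · · ·

Result: [23,17,8]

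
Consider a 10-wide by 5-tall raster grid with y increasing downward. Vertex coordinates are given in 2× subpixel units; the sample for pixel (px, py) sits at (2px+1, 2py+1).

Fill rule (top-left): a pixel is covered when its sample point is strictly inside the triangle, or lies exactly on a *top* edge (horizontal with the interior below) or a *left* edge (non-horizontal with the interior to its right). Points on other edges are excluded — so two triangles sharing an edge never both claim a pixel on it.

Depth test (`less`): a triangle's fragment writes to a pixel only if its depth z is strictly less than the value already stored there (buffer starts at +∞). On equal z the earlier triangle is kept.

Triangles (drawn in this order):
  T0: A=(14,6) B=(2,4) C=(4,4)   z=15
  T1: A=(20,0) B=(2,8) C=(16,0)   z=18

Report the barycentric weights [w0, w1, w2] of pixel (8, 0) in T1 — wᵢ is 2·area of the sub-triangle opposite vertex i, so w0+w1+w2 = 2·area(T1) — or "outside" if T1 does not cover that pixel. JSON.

T0:
  2·area = 4
  edge (14, 6)→(2, 4): d=(-12,-2) top-left  bias=+0
  edge (2, 4)→(4, 4): d=(2,0) top-left  bias=+0
  edge (4, 4)→(14, 6): d=(10,2) right/bottom  bias=-1
    (4,2)@(9, 5): e=[2,2,0] → ·  [on edge]
    (9,3)@(19, 7): e=[-2,6,0] → ·  [on edge]
  covered (0 px):
    · · · · · · · · · ·
    · · · · · · · · · ·
    · · · · · · · · · ·
    · · · · · · · · · ·
    · · · · · · · · · ·
T1:
  2·area = 32
  edge (20, 0)→(2, 8): d=(-18,8) right/bottom  bias=-1
  edge (2, 8)→(16, 0): d=(14,-8) top-left  bias=+0
  edge (16, 0)→(20, 0): d=(4,0) top-left  bias=+0
    (7,0)@(15, 1): e=[22,6,4] → #
    (8,0)@(17, 1): e=[6,22,4] → #
    (9,0)@(19, 1): e=[-10,38,4] → ·
    (5,1)@(11, 3): e=[18,2,12] → #
    (6,1)@(13, 3): e=[2,18,12] → #
    (7,1)@(15, 3): e=[-14,34,12] → ·
    (8,1)@(17, 3): e=[-30,50,12] → ·
    (5,2)@(11, 5): e=[-18,30,20] → ·
    (6,2)@(13, 5): e=[-34,46,20] → ·
  covered (4 px):
    · · · · · · · # # ·
    · · · · · # # · · ·
    · · · · · · · · · ·
    · · · · · · · · · ·
    · · · · · · · · · ·

Answer: [22,4,6]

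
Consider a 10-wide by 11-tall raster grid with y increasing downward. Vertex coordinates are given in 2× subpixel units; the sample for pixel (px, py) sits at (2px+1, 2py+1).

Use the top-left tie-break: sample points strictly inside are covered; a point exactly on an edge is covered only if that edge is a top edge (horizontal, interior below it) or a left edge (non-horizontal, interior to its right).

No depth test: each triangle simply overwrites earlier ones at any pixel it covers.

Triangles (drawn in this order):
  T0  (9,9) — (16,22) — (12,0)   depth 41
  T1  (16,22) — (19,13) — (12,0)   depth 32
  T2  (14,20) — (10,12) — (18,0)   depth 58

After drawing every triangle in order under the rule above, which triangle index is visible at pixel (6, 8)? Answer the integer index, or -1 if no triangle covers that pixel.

T0:
  2·area = 102  (B↔C swapped to make it positive)
  edge (9, 9)→(12, 0): d=(3,-9) top-left  bias=+0
  edge (12, 0)→(16, 22): d=(4,22) right/bottom  bias=-1
  edge (16, 22)→(9, 9): d=(-7,-13) top-left  bias=+0
    (5,1)@(11, 3): e=[0,34,68] → █  [on edge]
    (6,1)@(13, 3): e=[18,-10,94] → ·
    (5,2)@(11, 5): e=[6,42,54] → █
    (6,2)@(13, 5): e=[24,-2,80] → ·
    (5,3)@(11, 7): e=[12,50,40] → █
    (6,3)@(13, 7): e=[30,6,66] → █
    (7,3)@(15, 7): e=[48,-38,92] → ·
    (4,4)@(9, 9): e=[0,102,0] → █  [on edge]
    (7,4)@(15, 9): e=[54,-30,78] → ·
    (4,5)@(9, 11): e=[6,110,-14] → ·
    (5,5)@(11, 11): e=[24,66,12] → █
    (7,5)@(15, 11): e=[60,-22,64] → ·
    (3,7)@(7, 15): e=[0,170,-68] → ·  [on edge]
    (2,10)@(5, 21): e=[0,238,-136] → ·  [on edge]
  covered (13 px):
    · · · · · · · · · ·
    · · · · · █ · · · ·
    · · · · · █ · · · ·
    · · · · · █ █ · · ·
    · · · · █ █ █ · · ·
    · · · · · █ █ · · ·
    · · · · · · █ · · ·
    · · · · · · █ · · ·
    · · · · · · · █ · ·
    · · · · · · · █ · ·
    · · · · · · · · · ·
T1:
  2·area = 102  (B↔C swapped to make it positive)
  edge (16, 22)→(12, 0): d=(-4,-22) top-left  bias=+0
  edge (12, 0)→(19, 13): d=(7,13) right/bottom  bias=-1
  edge (19, 13)→(16, 22): d=(-3,9) right/bottom  bias=-1
    (6,1)@(13, 3): e=[10,8,84] → █
    (7,1)@(15, 3): e=[54,-18,66] → ·
    (6,2)@(13, 5): e=[2,22,78] → █
    (7,2)@(15, 5): e=[46,-4,60] → ·
    (6,3)@(13, 7): e=[-6,36,72] → ·
    (7,3)@(15, 7): e=[38,10,54] → █
    (8,3)@(17, 7): e=[82,-16,36] → ·
    (7,4)@(15, 9): e=[30,24,48] → █
    (8,4)@(17, 9): e=[74,-2,30] → ·
    (7,5)@(15, 11): e=[22,38,42] → █
    (8,5)@(17, 11): e=[66,12,24] → █
    (9,5)@(19, 11): e=[110,-14,6] → ·
    (9,6)@(19, 13): e=[102,0,0] → ·  [on edge]
    (8,9)@(17, 19): e=[34,68,0] → ·  [on edge]
  covered (11 px):
    · · · · · · · · · ·
    · · · · · · █ · · ·
    · · · · · · █ · · ·
    · · · · · · · █ · ·
    · · · · · · · █ · ·
    · · · · · · · █ █ ·
    · · · · · · · █ █ ·
    · · · · · · · █ █ ·
    · · · · · · · · █ ·
    · · · · · · · · · ·
    · · · · · · · · · ·
T2:
  2·area = 112
  edge (14, 20)→(10, 12): d=(-4,-8) top-left  bias=+0
  edge (10, 12)→(18, 0): d=(8,-12) top-left  bias=+0
  edge (18, 0)→(14, 20): d=(-4,20) right/bottom  bias=-1
    (8,1)@(17, 3): e=[92,12,8] → █
    (9,1)@(19, 3): e=[108,36,-32] → ·
    (7,2)@(15, 5): e=[68,4,40] → █
    (8,2)@(17, 5): e=[84,28,0] → ·  [on edge]
    (7,3)@(15, 7): e=[60,20,32] → █
    (8,3)@(17, 7): e=[76,44,-8] → ·
    (6,4)@(13, 9): e=[36,12,64] → █
    (8,4)@(17, 9): e=[68,60,-16] → ·
    (5,5)@(11, 11): e=[12,4,96] → █
    (8,5)@(17, 11): e=[60,76,-24] → ·
    (5,6)@(11, 13): e=[4,20,88] → █
    (8,6)@(17, 13): e=[52,92,-32] → ·
    (7,7)@(15, 15): e=[28,84,0] → ·  [on edge]
  covered (13 px):
    · · · · · · · · · ·
    · · · · · · · · █ ·
    · · · · · · · █ · ·
    · · · · · · · █ · ·
    · · · · · · █ █ · ·
    · · · · · █ █ █ · ·
    · · · · · █ █ █ · ·
    · · · · · · █ · · ·
    · · · · · · █ · · ·
    · · · · · · · · · ·
    · · · · · · · · · ·

Z-buffer (winner per pixel, '.' = empty):
  . . . . . . . . . .
  . . . . . 0 1 . 2 .
  . . . . . 0 1 2 . .
  . . . . . 0 0 2 . .
  . . . . 0 0 2 2 . .
  . . . . . 2 2 2 1 .
  . . . . . 2 2 2 1 .
  . . . . . . 2 1 1 .
  . . . . . . 2 0 1 .
  . . . . . . . 0 . .
  . . . . . . . . . .

Answer: 2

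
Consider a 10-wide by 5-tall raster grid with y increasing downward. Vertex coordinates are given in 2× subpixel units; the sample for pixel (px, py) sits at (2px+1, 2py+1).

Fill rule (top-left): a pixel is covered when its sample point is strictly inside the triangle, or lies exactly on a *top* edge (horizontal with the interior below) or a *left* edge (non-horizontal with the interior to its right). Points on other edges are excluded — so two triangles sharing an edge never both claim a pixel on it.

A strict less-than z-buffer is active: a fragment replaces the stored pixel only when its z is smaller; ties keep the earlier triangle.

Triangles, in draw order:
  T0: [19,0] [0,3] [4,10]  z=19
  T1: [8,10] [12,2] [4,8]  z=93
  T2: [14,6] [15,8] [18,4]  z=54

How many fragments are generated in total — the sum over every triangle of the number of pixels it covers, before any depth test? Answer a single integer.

T0:
  2·area = 145  (B↔C swapped to make it positive)
  edge (19, 0)→(4, 10): d=(-15,10) right/bottom  bias=-1
  edge (4, 10)→(0, 3): d=(-4,-7) top-left  bias=+0
  edge (0, 3)→(19, 0): d=(19,-3) top-left  bias=+0
    (6,0)@(13, 1): e=[45,99,1] → X
    (7,0)@(15, 1): e=[25,113,7] → X
    (8,0)@(17, 1): e=[5,127,13] → X
    (9,0)@(19, 1): e=[-15,141,19] → .
    (0,1)@(1, 3): e=[135,7,3] → X
    (1,1)@(3, 3): e=[115,21,9] → X
    (2,1)@(5, 3): e=[95,35,15] → X
    (3,1)@(7, 3): e=[75,49,21] → X
    (4,1)@(9, 3): e=[55,63,27] → X
    (5,1)@(11, 3): e=[35,77,33] → X
    (7,1)@(15, 3): e=[-5,105,45] → .
    (8,1)@(17, 3): e=[-25,119,51] → .
  covered (19 px):
    . . . . . . X X X .
    X X X X X X X . . .
    . X X X X X . . . .
    . X X X . . . . . .
    . . X . . . . . . .
T1:
  2·area = 40  (B↔C swapped to make it positive)
  edge (8, 10)→(4, 8): d=(-4,-2) top-left  bias=+0
  edge (4, 8)→(12, 2): d=(8,-6) top-left  bias=+0
  edge (12, 2)→(8, 10): d=(-4,8) right/bottom  bias=-1
    (5,1)@(11, 3): e=[34,2,4] → X
    (6,1)@(13, 3): e=[38,14,-12] → .
    (4,2)@(9, 5): e=[22,6,12] → X
    (5,2)@(11, 5): e=[26,18,-4] → .
    (3,3)@(7, 7): e=[10,10,20] → X
    (5,3)@(11, 7): e=[18,34,-12] → .
    (3,4)@(7, 9): e=[2,26,12] → X
    (4,4)@(9, 9): e=[6,38,-4] → .
  covered (5 px):
    . . . . . . . . . .
    . . . . . X . . . .
    . . . . X . . . . .
    . . . X X . . . . .
    . . . X . . . . . .
T2:
  2·area = 10  (B↔C swapped to make it positive)
  edge (14, 6)→(18, 4): d=(4,-2) top-left  bias=+0
  edge (18, 4)→(15, 8): d=(-3,4) right/bottom  bias=-1
  edge (15, 8)→(14, 6): d=(-1,-2) top-left  bias=+0
    (8,2)@(17, 5): e=[2,1,7] → X
    (9,2)@(19, 5): e=[6,-7,11] → .
    (7,3)@(15, 7): e=[6,3,1] → X
    (8,3)@(17, 7): e=[10,-5,5] → .
    (7,4)@(15, 9): e=[14,-3,-1] → .
  covered (2 px):
    . . . . . . . . . .
    . . . . . . . . . .
    . . . . . . . . X .
    . . . . . . . X . .
    . . . . . . . . . .

Answer: 26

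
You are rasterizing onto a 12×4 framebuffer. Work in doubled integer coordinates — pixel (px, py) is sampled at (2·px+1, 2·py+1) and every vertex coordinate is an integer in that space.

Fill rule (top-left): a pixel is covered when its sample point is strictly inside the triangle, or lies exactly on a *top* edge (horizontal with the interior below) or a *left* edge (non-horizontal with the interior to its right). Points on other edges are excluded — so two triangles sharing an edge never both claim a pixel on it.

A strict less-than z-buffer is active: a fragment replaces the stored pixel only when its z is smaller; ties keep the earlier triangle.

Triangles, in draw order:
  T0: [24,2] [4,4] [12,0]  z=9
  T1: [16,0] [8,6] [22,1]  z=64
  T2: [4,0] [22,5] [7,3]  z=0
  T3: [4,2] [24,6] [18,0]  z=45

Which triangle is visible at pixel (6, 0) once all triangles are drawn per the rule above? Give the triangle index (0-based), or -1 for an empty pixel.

T0:
  2·area = 64
  edge (24, 2)→(4, 4): d=(-20,2) right/bottom  bias=-1
  edge (4, 4)→(12, 0): d=(8,-4) top-left  bias=+0
  edge (12, 0)→(24, 2): d=(12,2) right/bottom  bias=-1
    (5,0)@(11, 1): e=[46,4,14] → #
    (6,0)@(13, 1): e=[42,12,10] → #
    (7,0)@(15, 1): e=[38,20,6] → #
    (8,0)@(17, 1): e=[34,28,2] → #
    (9,0)@(19, 1): e=[30,36,-2] → ·
    (3,1)@(7, 3): e=[14,4,46] → #
    (4,1)@(9, 3): e=[10,12,42] → #
    (7,1)@(15, 3): e=[-2,36,30] → ·
    (8,1)@(17, 3): e=[-6,44,26] → ·
    (3,2)@(7, 5): e=[-26,20,70] → ·
    (4,2)@(9, 5): e=[-30,28,66] → ·
    (5,2)@(11, 5): e=[-34,36,62] → ·
  covered (8 px):
    · · · · · # # # # · · ·
    · · · # # # # · · · · ·
    · · · · · · · · · · · ·
    · · · · · · · · · · · ·
T1:
  2·area = 44  (B↔C swapped to make it positive)
  edge (16, 0)→(22, 1): d=(6,1) right/bottom  bias=-1
  edge (22, 1)→(8, 6): d=(-14,5) right/bottom  bias=-1
  edge (8, 6)→(16, 0): d=(8,-6) top-left  bias=+0
    (7,0)@(15, 1): e=[7,35,2] → #
    (8,0)@(17, 1): e=[5,25,14] → #
    (9,0)@(19, 1): e=[3,15,26] → #
    (10,0)@(21, 1): e=[1,5,38] → #
    (11,0)@(23, 1): e=[-1,-5,50] → ·
    (6,1)@(13, 3): e=[21,17,6] → #
    (8,1)@(17, 3): e=[17,-3,30] → ·
    (9,1)@(19, 3): e=[15,-13,42] → ·
    (10,1)@(21, 3): e=[13,-23,54] → ·
    (6,2)@(13, 5): e=[33,-11,22] → ·
    (7,2)@(15, 5): e=[31,-21,34] → ·
  covered (6 px):
    · · · · · · · # # # # ·
    · · · · · · # # · · · ·
    · · · · · · · · · · · ·
    · · · · · · · · · · · ·
T2:
  2·area = 39
  edge (4, 0)→(22, 5): d=(18,5) right/bottom  bias=-1
  edge (22, 5)→(7, 3): d=(-15,-2) top-left  bias=+0
  edge (7, 3)→(4, 0): d=(-3,-3) top-left  bias=+0
    (2,0)@(5, 1): e=[13,26,0] → #  [on edge]
    (3,0)@(7, 1): e=[3,30,6] → #
    (4,0)@(9, 1): e=[-7,34,12] → ·
    (2,1)@(5, 3): e=[49,-4,-6] → ·
    (3,1)@(7, 3): e=[39,0,0] → #  [on edge]
    (4,1)@(9, 3): e=[29,4,6] → #
    (5,1)@(11, 3): e=[19,8,12] → #
    (6,1)@(13, 3): e=[9,12,18] → #
    (7,1)@(15, 3): e=[-1,16,24] → ·
    (3,2)@(7, 5): e=[75,-30,-6] → ·
    (4,2)@(9, 5): e=[65,-26,0] → ·  [on edge]
    (5,2)@(11, 5): e=[55,-22,6] → ·
    (5,3)@(11, 7): e=[91,-52,0] → ·  [on edge]
  covered (6 px):
    · · # # · · · · · · · ·
    · · · # # # # · · · · ·
    · · · · · · · · · · · ·
    · · · · · · · · · · · ·
T3:
  2·area = 96  (B↔C swapped to make it positive)
  edge (4, 2)→(18, 0): d=(14,-2) top-left  bias=+0
  edge (18, 0)→(24, 6): d=(6,6) right/bottom  bias=-1
  edge (24, 6)→(4, 2): d=(-20,-4) top-left  bias=+0
    (5,0)@(11, 1): e=[0,48,48] → #  [on edge]
    (6,0)@(13, 1): e=[4,36,56] → #
    (7,0)@(15, 1): e=[8,24,64] → #
    (8,0)@(17, 1): e=[12,12,72] → #
    (9,0)@(19, 1): e=[16,0,80] → ·  [on edge]
    (4,1)@(9, 3): e=[24,72,0] → #  [on edge]
    (9,1)@(19, 3): e=[44,12,40] → #
    (10,1)@(21, 3): e=[48,0,48] → ·  [on edge]
    (4,2)@(9, 5): e=[52,84,-40] → ·
    (5,2)@(11, 5): e=[56,72,-32] → ·
    (6,2)@(13, 5): e=[60,60,-24] → ·
    (7,2)@(15, 5): e=[64,48,-16] → ·
    (9,2)@(19, 5): e=[72,24,0] → #  [on edge]
    (11,2)@(23, 5): e=[80,0,16] → ·  [on edge]
  covered (12 px):
    · · · · · # # # # · · ·
    · · · · # # # # # # · ·
    · · · · · · · · · # # ·
    · · · · · · · · · · · ·

Z-buffer (winner per pixel, '.' = empty):
  . . 2 2 . 0 0 0 0 1 1 .
  . . . 2 2 2 2 3 3 3 . .
  . . . . . . . . . 3 3 .
  . . . . . . . . . . . .

Answer: 0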